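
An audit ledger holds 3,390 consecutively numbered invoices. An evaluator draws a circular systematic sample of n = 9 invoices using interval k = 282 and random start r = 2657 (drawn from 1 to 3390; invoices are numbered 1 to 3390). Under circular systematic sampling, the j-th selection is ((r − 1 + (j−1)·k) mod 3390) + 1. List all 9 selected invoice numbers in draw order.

2657, 2939, 3221, 113, 395, 677, 959, 1241, 1523

Selection 1: 2657
Selection 2: 2657 + 282 = 2939
Selection 3: 2939 + 282 = 3221
Selection 4: 3221 + 282 = 3503 → 3503 − 3390 = 113
Selection 5: 113 + 282 = 395
Selection 6: 395 + 282 = 677
Selection 7: 677 + 282 = 959
Selection 8: 959 + 282 = 1241
Selection 9: 1241 + 282 = 1523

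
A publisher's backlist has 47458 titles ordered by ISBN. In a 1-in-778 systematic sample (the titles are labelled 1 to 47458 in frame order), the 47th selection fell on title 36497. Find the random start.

709

k = 778
r = 36497 − (47−1)×778 = 36497 − 35788 = 709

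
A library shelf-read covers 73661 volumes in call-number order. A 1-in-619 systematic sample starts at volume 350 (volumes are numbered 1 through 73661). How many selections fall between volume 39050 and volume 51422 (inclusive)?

k = 619
First selection ≥ 39050: 350 + ⌈(39050−350)/619⌉·619 = 350 + 63×619 = 39347
Last selection ≤ 51422: 350 + ⌊(51422−350)/619⌋·619 = 350 + 82×619 = 51108
Count = 82 − 63 + 1 = 20

20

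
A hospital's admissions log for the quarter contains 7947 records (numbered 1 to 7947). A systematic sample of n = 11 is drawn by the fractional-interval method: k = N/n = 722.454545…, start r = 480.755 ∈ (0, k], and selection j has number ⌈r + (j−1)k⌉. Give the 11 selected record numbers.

j=1: r + 0k = 480.755 → ⌈·⌉ = 481
j=2: r + 1k = 1203.209545… → ⌈·⌉ = 1204
j=3: r + 2k = 1925.664090… → ⌈·⌉ = 1926
j=4: r + 3k = 2648.118636… → ⌈·⌉ = 2649
j=5: r + 4k = 3370.573181… → ⌈·⌉ = 3371
j=6: r + 5k = 4093.027727… → ⌈·⌉ = 4094
j=7: r + 6k = 4815.482272… → ⌈·⌉ = 4816
j=8: r + 7k = 5537.936818… → ⌈·⌉ = 5538
j=9: r + 8k = 6260.391363… → ⌈·⌉ = 6261
j=10: r + 9k = 6982.845909… → ⌈·⌉ = 6983
j=11: r + 10k = 7705.300454… → ⌈·⌉ = 7706

481, 1204, 1926, 2649, 3371, 4094, 4816, 5538, 6261, 6983, 7706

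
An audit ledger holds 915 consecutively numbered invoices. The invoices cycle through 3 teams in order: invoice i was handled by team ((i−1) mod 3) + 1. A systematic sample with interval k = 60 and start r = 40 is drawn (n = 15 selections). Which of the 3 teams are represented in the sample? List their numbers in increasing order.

1

Consecutive selections differ by k = 60, so their team numbers differ by 60 mod 3 = 0.
gcd(60, 3) = 3, so the sample visits 3/3 = 1 distinct residues mod 3.
Start 40 is team 1; the teams hit are 1.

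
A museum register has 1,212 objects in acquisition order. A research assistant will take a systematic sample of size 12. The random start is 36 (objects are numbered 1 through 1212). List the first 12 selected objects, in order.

k = N/n = 1212/12 = 101
object 1: 36
object 2: 36 + 101 = 137
object 3: 137 + 101 = 238
object 4: 238 + 101 = 339
object 5: 339 + 101 = 440
object 6: 440 + 101 = 541
object 7: 541 + 101 = 642
object 8: 642 + 101 = 743
object 9: 743 + 101 = 844
object 10: 844 + 101 = 945
object 11: 945 + 101 = 1046
object 12: 1046 + 101 = 1147

36, 137, 238, 339, 440, 541, 642, 743, 844, 945, 1046, 1147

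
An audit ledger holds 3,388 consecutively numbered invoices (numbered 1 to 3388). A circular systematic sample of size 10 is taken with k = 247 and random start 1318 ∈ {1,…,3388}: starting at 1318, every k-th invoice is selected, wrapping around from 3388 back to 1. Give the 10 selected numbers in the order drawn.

1318, 1565, 1812, 2059, 2306, 2553, 2800, 3047, 3294, 153

Selection 1: 1318
Selection 2: 1318 + 247 = 1565
Selection 3: 1565 + 247 = 1812
Selection 4: 1812 + 247 = 2059
Selection 5: 2059 + 247 = 2306
Selection 6: 2306 + 247 = 2553
Selection 7: 2553 + 247 = 2800
Selection 8: 2800 + 247 = 3047
Selection 9: 3047 + 247 = 3294
Selection 10: 3294 + 247 = 3541 → 3541 − 3388 = 153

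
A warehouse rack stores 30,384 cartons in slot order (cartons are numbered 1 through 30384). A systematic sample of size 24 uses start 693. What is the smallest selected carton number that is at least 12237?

k = 30384/24 = 1266
Steps past start: ⌈(12237 − 693)/1266⌉ = ⌈11544/1266⌉ = 10
Selected carton: 693 + 10×1266 = 13353

13353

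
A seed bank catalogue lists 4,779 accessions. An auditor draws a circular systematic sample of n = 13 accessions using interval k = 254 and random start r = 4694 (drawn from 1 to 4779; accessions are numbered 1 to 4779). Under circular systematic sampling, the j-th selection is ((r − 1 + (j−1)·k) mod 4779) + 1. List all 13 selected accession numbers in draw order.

4694, 169, 423, 677, 931, 1185, 1439, 1693, 1947, 2201, 2455, 2709, 2963

Selection 1: 4694
Selection 2: 4694 + 254 = 4948 → 4948 − 4779 = 169
Selection 3: 169 + 254 = 423
Selection 4: 423 + 254 = 677
Selection 5: 677 + 254 = 931
Selection 6: 931 + 254 = 1185
Selection 7: 1185 + 254 = 1439
Selection 8: 1439 + 254 = 1693
Selection 9: 1693 + 254 = 1947
Selection 10: 1947 + 254 = 2201
Selection 11: 2201 + 254 = 2455
Selection 12: 2455 + 254 = 2709
Selection 13: 2709 + 254 = 2963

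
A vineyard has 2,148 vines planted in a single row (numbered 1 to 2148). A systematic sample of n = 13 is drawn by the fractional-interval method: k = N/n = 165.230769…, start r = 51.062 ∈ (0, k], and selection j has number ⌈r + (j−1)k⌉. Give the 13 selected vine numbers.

j=1: r + 0k = 51.062 → ⌈·⌉ = 52
j=2: r + 1k = 216.292769… → ⌈·⌉ = 217
j=3: r + 2k = 381.523538… → ⌈·⌉ = 382
j=4: r + 3k = 546.754307… → ⌈·⌉ = 547
j=5: r + 4k = 711.985076… → ⌈·⌉ = 712
j=6: r + 5k = 877.215846… → ⌈·⌉ = 878
j=7: r + 6k = 1042.446615… → ⌈·⌉ = 1043
j=8: r + 7k = 1207.677384… → ⌈·⌉ = 1208
j=9: r + 8k = 1372.908153… → ⌈·⌉ = 1373
j=10: r + 9k = 1538.138923… → ⌈·⌉ = 1539
j=11: r + 10k = 1703.369692… → ⌈·⌉ = 1704
j=12: r + 11k = 1868.600461… → ⌈·⌉ = 1869
j=13: r + 12k = 2033.831230… → ⌈·⌉ = 2034

52, 217, 382, 547, 712, 878, 1043, 1208, 1373, 1539, 1704, 1869, 2034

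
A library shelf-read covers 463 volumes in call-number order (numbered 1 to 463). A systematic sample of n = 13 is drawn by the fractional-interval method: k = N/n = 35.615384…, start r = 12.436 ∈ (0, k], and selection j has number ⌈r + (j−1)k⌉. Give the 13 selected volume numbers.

13, 49, 84, 120, 155, 191, 227, 262, 298, 333, 369, 405, 440

j=1: r + 0k = 12.436 → ⌈·⌉ = 13
j=2: r + 1k = 48.051384… → ⌈·⌉ = 49
j=3: r + 2k = 83.666769… → ⌈·⌉ = 84
j=4: r + 3k = 119.282153… → ⌈·⌉ = 120
j=5: r + 4k = 154.897538… → ⌈·⌉ = 155
j=6: r + 5k = 190.512923… → ⌈·⌉ = 191
j=7: r + 6k = 226.128307… → ⌈·⌉ = 227
j=8: r + 7k = 261.743692… → ⌈·⌉ = 262
j=9: r + 8k = 297.359076… → ⌈·⌉ = 298
j=10: r + 9k = 332.974461… → ⌈·⌉ = 333
j=11: r + 10k = 368.589846… → ⌈·⌉ = 369
j=12: r + 11k = 404.205230… → ⌈·⌉ = 405
j=13: r + 12k = 439.820615… → ⌈·⌉ = 440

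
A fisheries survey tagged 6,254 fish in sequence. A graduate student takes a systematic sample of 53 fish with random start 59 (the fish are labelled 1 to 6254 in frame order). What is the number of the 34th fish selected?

3953

k = 6254/53 = 118
34th selection = r + (34−1)·k = 59 + 33×118 = 59 + 3894 = 3953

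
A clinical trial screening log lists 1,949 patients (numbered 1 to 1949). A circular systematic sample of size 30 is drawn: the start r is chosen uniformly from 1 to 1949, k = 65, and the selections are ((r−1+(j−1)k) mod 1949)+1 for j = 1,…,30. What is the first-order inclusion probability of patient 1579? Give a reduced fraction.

For each position j, as r ranges over 1…1949 the j-th selection hits every patient exactly once, so patient 1579 is selected for exactly 30 of the 1949 starts.
Inclusion probability = 30/1949.

30/1949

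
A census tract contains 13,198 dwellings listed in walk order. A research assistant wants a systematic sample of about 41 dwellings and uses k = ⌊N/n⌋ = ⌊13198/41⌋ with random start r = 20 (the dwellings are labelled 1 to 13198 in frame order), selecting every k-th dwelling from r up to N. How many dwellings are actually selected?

k = ⌊13198/41⌋ = 321
Achieved size = ⌊(13198 − 20)/321⌋ + 1 = ⌊13178/321⌋ + 1 = 41 + 1 = 42
(last selection: 20 + 41×321 = 13181 ≤ 13198; next would be 13502 > 13198)

42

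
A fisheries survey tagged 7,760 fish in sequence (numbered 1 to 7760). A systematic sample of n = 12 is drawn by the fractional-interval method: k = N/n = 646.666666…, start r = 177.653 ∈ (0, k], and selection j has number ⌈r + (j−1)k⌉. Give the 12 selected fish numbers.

178, 825, 1471, 2118, 2765, 3411, 4058, 4705, 5351, 5998, 6645, 7291

j=1: r + 0k = 177.653 → ⌈·⌉ = 178
j=2: r + 1k = 824.319666… → ⌈·⌉ = 825
j=3: r + 2k = 1470.986333… → ⌈·⌉ = 1471
j=4: r + 3k = 2117.653 → ⌈·⌉ = 2118
j=5: r + 4k = 2764.319666… → ⌈·⌉ = 2765
j=6: r + 5k = 3410.986333… → ⌈·⌉ = 3411
j=7: r + 6k = 4057.653 → ⌈·⌉ = 4058
j=8: r + 7k = 4704.319666… → ⌈·⌉ = 4705
j=9: r + 8k = 5350.986333… → ⌈·⌉ = 5351
j=10: r + 9k = 5997.653 → ⌈·⌉ = 5998
j=11: r + 10k = 6644.319666… → ⌈·⌉ = 6645
j=12: r + 11k = 7290.986333… → ⌈·⌉ = 7291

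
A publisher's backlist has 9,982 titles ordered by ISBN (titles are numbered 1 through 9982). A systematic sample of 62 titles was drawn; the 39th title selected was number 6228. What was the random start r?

110

k = 9982/62 = 161
r = 6228 − (39−1)×161 = 6228 − 6118 = 110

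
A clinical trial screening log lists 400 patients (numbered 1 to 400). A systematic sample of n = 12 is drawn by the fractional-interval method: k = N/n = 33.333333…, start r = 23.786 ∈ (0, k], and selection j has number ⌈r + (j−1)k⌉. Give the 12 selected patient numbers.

24, 58, 91, 124, 158, 191, 224, 258, 291, 324, 358, 391

j=1: r + 0k = 23.786 → ⌈·⌉ = 24
j=2: r + 1k = 57.119333… → ⌈·⌉ = 58
j=3: r + 2k = 90.452666… → ⌈·⌉ = 91
j=4: r + 3k = 123.786 → ⌈·⌉ = 124
j=5: r + 4k = 157.119333… → ⌈·⌉ = 158
j=6: r + 5k = 190.452666… → ⌈·⌉ = 191
j=7: r + 6k = 223.786 → ⌈·⌉ = 224
j=8: r + 7k = 257.119333… → ⌈·⌉ = 258
j=9: r + 8k = 290.452666… → ⌈·⌉ = 291
j=10: r + 9k = 323.786 → ⌈·⌉ = 324
j=11: r + 10k = 357.119333… → ⌈·⌉ = 358
j=12: r + 11k = 390.452666… → ⌈·⌉ = 391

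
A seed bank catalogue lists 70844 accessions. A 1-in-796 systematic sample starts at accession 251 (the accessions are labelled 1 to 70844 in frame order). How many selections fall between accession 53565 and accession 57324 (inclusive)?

5

k = 796
First selection ≥ 53565: 251 + ⌈(53565−251)/796⌉·796 = 251 + 67×796 = 53583
Last selection ≤ 57324: 251 + ⌊(57324−251)/796⌋·796 = 251 + 71×796 = 56767
Count = 71 − 67 + 1 = 5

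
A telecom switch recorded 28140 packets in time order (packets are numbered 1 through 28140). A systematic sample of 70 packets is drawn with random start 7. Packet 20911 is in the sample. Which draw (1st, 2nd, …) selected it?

53

k = 28140/70 = 402
position = (20911 − 7)/402 + 1 = 20904/402 + 1 = 52 + 1 = 53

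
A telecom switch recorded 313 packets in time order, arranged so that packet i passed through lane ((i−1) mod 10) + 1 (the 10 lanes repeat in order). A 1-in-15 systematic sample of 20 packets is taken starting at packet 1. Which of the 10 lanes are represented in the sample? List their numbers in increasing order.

1, 6

Consecutive selections differ by k = 15, so their lane numbers differ by 15 mod 10 = 5.
gcd(15, 10) = 5, so the sample visits 10/5 = 2 distinct residues mod 10.
Start 1 is lane 1; the lanes hit are 1, 6.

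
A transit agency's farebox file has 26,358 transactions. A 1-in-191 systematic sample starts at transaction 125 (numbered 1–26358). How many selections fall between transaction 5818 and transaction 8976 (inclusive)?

17

k = 191
First selection ≥ 5818: 125 + ⌈(5818−125)/191⌉·191 = 125 + 30×191 = 5855
Last selection ≤ 8976: 125 + ⌊(8976−125)/191⌋·191 = 125 + 46×191 = 8911
Count = 46 − 30 + 1 = 17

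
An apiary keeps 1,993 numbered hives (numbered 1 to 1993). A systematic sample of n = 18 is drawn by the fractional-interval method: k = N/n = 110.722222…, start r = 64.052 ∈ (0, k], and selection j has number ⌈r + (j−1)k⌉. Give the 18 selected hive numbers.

j=1: r + 0k = 64.052 → ⌈·⌉ = 65
j=2: r + 1k = 174.774222… → ⌈·⌉ = 175
j=3: r + 2k = 285.496444… → ⌈·⌉ = 286
j=4: r + 3k = 396.218666… → ⌈·⌉ = 397
j=5: r + 4k = 506.940888… → ⌈·⌉ = 507
j=6: r + 5k = 617.663111… → ⌈·⌉ = 618
j=7: r + 6k = 728.385333… → ⌈·⌉ = 729
j=8: r + 7k = 839.107555… → ⌈·⌉ = 840
j=9: r + 8k = 949.829777… → ⌈·⌉ = 950
j=10: r + 9k = 1060.552 → ⌈·⌉ = 1061
j=11: r + 10k = 1171.274222… → ⌈·⌉ = 1172
j=12: r + 11k = 1281.996444… → ⌈·⌉ = 1282
j=13: r + 12k = 1392.718666… → ⌈·⌉ = 1393
j=14: r + 13k = 1503.440888… → ⌈·⌉ = 1504
j=15: r + 14k = 1614.163111… → ⌈·⌉ = 1615
j=16: r + 15k = 1724.885333… → ⌈·⌉ = 1725
j=17: r + 16k = 1835.607555… → ⌈·⌉ = 1836
j=18: r + 17k = 1946.329777… → ⌈·⌉ = 1947

65, 175, 286, 397, 507, 618, 729, 840, 950, 1061, 1172, 1282, 1393, 1504, 1615, 1725, 1836, 1947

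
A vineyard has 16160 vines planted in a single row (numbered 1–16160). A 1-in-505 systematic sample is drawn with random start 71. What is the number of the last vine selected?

k = 505
32nd selection = r + (32−1)·k = 71 + 31×505 = 71 + 15655 = 15726

15726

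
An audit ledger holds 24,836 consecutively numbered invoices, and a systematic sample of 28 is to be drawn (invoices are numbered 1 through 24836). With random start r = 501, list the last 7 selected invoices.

19128, 20015, 20902, 21789, 22676, 23563, 24450

k = N/n = 24836/28 = 887
22nd selection = 501 + 21×887 = 19128
23rd: 19128 + 887 = 20015
24th: 20015 + 887 = 20902
25th: 20902 + 887 = 21789
26th: 21789 + 887 = 22676
27th: 22676 + 887 = 23563
28th: 23563 + 887 = 24450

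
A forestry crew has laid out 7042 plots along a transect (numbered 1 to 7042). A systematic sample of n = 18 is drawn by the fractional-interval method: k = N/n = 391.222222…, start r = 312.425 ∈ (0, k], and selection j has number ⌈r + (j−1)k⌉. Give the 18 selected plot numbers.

313, 704, 1095, 1487, 1878, 2269, 2660, 3051, 3443, 3834, 4225, 4616, 5008, 5399, 5790, 6181, 6572, 6964

j=1: r + 0k = 312.425 → ⌈·⌉ = 313
j=2: r + 1k = 703.647222… → ⌈·⌉ = 704
j=3: r + 2k = 1094.869444… → ⌈·⌉ = 1095
j=4: r + 3k = 1486.091666… → ⌈·⌉ = 1487
j=5: r + 4k = 1877.313888… → ⌈·⌉ = 1878
j=6: r + 5k = 2268.536111… → ⌈·⌉ = 2269
j=7: r + 6k = 2659.758333… → ⌈·⌉ = 2660
j=8: r + 7k = 3050.980555… → ⌈·⌉ = 3051
j=9: r + 8k = 3442.202777… → ⌈·⌉ = 3443
j=10: r + 9k = 3833.425 → ⌈·⌉ = 3834
j=11: r + 10k = 4224.647222… → ⌈·⌉ = 4225
j=12: r + 11k = 4615.869444… → ⌈·⌉ = 4616
j=13: r + 12k = 5007.091666… → ⌈·⌉ = 5008
j=14: r + 13k = 5398.313888… → ⌈·⌉ = 5399
j=15: r + 14k = 5789.536111… → ⌈·⌉ = 5790
j=16: r + 15k = 6180.758333… → ⌈·⌉ = 6181
j=17: r + 16k = 6571.980555… → ⌈·⌉ = 6572
j=18: r + 17k = 6963.202777… → ⌈·⌉ = 6964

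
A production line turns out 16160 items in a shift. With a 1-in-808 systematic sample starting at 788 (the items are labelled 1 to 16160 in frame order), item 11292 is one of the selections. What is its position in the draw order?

14

k = 808
position = (11292 − 788)/808 + 1 = 10504/808 + 1 = 13 + 1 = 14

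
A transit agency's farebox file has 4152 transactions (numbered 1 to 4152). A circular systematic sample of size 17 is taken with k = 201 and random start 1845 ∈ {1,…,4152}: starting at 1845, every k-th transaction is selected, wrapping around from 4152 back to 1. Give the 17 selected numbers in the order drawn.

Selection 1: 1845
Selection 2: 1845 + 201 = 2046
Selection 3: 2046 + 201 = 2247
Selection 4: 2247 + 201 = 2448
Selection 5: 2448 + 201 = 2649
Selection 6: 2649 + 201 = 2850
Selection 7: 2850 + 201 = 3051
Selection 8: 3051 + 201 = 3252
Selection 9: 3252 + 201 = 3453
Selection 10: 3453 + 201 = 3654
Selection 11: 3654 + 201 = 3855
Selection 12: 3855 + 201 = 4056
Selection 13: 4056 + 201 = 4257 → 4257 − 4152 = 105
Selection 14: 105 + 201 = 306
Selection 15: 306 + 201 = 507
Selection 16: 507 + 201 = 708
Selection 17: 708 + 201 = 909

1845, 2046, 2247, 2448, 2649, 2850, 3051, 3252, 3453, 3654, 3855, 4056, 105, 306, 507, 708, 909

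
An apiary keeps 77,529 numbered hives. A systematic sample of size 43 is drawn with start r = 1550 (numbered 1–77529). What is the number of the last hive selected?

k = 77529/43 = 1803
43rd selection = r + (43−1)·k = 1550 + 42×1803 = 1550 + 75726 = 77276

77276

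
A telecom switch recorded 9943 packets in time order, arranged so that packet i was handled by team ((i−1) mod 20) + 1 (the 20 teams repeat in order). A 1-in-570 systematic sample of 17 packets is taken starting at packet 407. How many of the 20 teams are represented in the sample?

2

Consecutive selections differ by k = 570, so their team numbers differ by 570 mod 20 = 10.
gcd(570, 20) = 10, so the sample visits 20/10 = 2 distinct residues mod 20.
Start 407 is team 7; the teams hit are 7, 17.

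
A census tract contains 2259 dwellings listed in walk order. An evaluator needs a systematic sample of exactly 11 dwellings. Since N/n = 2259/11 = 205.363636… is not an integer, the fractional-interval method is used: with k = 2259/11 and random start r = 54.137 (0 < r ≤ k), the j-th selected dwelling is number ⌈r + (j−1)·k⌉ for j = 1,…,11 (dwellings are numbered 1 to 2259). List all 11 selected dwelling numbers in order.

55, 260, 465, 671, 876, 1081, 1287, 1492, 1698, 1903, 2108

j=1: r + 0k = 54.137 → ⌈·⌉ = 55
j=2: r + 1k = 259.500636… → ⌈·⌉ = 260
j=3: r + 2k = 464.864272… → ⌈·⌉ = 465
j=4: r + 3k = 670.227909… → ⌈·⌉ = 671
j=5: r + 4k = 875.591545… → ⌈·⌉ = 876
j=6: r + 5k = 1080.955181… → ⌈·⌉ = 1081
j=7: r + 6k = 1286.318818… → ⌈·⌉ = 1287
j=8: r + 7k = 1491.682454… → ⌈·⌉ = 1492
j=9: r + 8k = 1697.046090… → ⌈·⌉ = 1698
j=10: r + 9k = 1902.409727… → ⌈·⌉ = 1903
j=11: r + 10k = 2107.773363… → ⌈·⌉ = 2108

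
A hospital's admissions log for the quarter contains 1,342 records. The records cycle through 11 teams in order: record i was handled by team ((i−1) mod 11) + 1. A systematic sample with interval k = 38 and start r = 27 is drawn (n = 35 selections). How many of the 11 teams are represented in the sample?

11

Consecutive selections differ by k = 38, so their team numbers differ by 38 mod 11 = 5.
gcd(38, 11) = 1, so the sample visits 11/1 = 11 distinct residues mod 11.
Start 27 is team 5; the teams hit are 1, 2, 3, 4, 5, 6, 7, 8, 9, 10, 11.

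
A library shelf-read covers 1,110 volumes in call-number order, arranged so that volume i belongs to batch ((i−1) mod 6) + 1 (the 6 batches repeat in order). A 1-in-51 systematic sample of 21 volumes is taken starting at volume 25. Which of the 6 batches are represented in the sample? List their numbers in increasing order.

Consecutive selections differ by k = 51, so their batch numbers differ by 51 mod 6 = 3.
gcd(51, 6) = 3, so the sample visits 6/3 = 2 distinct residues mod 6.
Start 25 is batch 1; the batches hit are 1, 4.

1, 4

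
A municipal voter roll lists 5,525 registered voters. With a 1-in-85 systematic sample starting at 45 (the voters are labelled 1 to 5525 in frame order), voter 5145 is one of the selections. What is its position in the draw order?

61

k = 85
position = (5145 − 45)/85 + 1 = 5100/85 + 1 = 60 + 1 = 61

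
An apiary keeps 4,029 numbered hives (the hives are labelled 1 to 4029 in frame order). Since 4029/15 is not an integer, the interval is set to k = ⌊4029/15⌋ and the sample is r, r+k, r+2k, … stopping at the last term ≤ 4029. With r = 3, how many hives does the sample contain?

k = ⌊4029/15⌋ = 268
Achieved size = ⌊(4029 − 3)/268⌋ + 1 = ⌊4026/268⌋ + 1 = 15 + 1 = 16
(last selection: 3 + 15×268 = 4023 ≤ 4029; next would be 4291 > 4029)

16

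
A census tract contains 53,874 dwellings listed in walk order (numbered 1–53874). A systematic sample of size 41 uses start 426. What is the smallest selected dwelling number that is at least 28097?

k = 53874/41 = 1314
Steps past start: ⌈(28097 − 426)/1314⌉ = ⌈27671/1314⌉ = 22
Selected dwelling: 426 + 22×1314 = 29334

29334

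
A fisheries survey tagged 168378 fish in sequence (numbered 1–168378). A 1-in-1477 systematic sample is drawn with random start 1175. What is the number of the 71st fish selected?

k = 1477
71st selection = r + (71−1)·k = 1175 + 70×1477 = 1175 + 103390 = 104565

104565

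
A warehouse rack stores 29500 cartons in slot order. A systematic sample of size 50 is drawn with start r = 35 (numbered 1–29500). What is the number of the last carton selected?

k = 29500/50 = 590
50th selection = r + (50−1)·k = 35 + 49×590 = 35 + 28910 = 28945

28945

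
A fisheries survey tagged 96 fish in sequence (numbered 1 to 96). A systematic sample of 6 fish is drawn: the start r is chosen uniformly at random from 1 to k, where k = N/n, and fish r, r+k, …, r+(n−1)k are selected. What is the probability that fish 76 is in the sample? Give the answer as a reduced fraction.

1/16

k = 96/6 = 16.
Fish 76 is selected iff r ≡ 76 (mod 16); exactly one such r in {1,…,16}.
Inclusion probability = 1/16.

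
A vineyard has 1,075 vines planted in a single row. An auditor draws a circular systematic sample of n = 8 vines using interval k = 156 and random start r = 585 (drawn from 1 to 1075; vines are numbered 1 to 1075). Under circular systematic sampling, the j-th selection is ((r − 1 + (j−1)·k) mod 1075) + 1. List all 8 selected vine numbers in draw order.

Selection 1: 585
Selection 2: 585 + 156 = 741
Selection 3: 741 + 156 = 897
Selection 4: 897 + 156 = 1053
Selection 5: 1053 + 156 = 1209 → 1209 − 1075 = 134
Selection 6: 134 + 156 = 290
Selection 7: 290 + 156 = 446
Selection 8: 446 + 156 = 602

585, 741, 897, 1053, 134, 290, 446, 602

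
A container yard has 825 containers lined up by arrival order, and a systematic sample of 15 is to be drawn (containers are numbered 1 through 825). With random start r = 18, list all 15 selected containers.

k = N/n = 825/15 = 55
container 1: 18
container 2: 18 + 55 = 73
container 3: 73 + 55 = 128
container 4: 128 + 55 = 183
container 5: 183 + 55 = 238
container 6: 238 + 55 = 293
container 7: 293 + 55 = 348
container 8: 348 + 55 = 403
container 9: 403 + 55 = 458
container 10: 458 + 55 = 513
container 11: 513 + 55 = 568
container 12: 568 + 55 = 623
container 13: 623 + 55 = 678
container 14: 678 + 55 = 733
container 15: 733 + 55 = 788

18, 73, 128, 183, 238, 293, 348, 403, 458, 513, 568, 623, 678, 733, 788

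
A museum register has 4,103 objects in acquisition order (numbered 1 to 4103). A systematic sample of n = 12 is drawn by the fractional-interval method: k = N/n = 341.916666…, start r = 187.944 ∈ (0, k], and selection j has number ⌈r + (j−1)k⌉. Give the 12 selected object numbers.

188, 530, 872, 1214, 1556, 1898, 2240, 2582, 2924, 3266, 3608, 3950

j=1: r + 0k = 187.944 → ⌈·⌉ = 188
j=2: r + 1k = 529.860666… → ⌈·⌉ = 530
j=3: r + 2k = 871.777333… → ⌈·⌉ = 872
j=4: r + 3k = 1213.694 → ⌈·⌉ = 1214
j=5: r + 4k = 1555.610666… → ⌈·⌉ = 1556
j=6: r + 5k = 1897.527333… → ⌈·⌉ = 1898
j=7: r + 6k = 2239.444 → ⌈·⌉ = 2240
j=8: r + 7k = 2581.360666… → ⌈·⌉ = 2582
j=9: r + 8k = 2923.277333… → ⌈·⌉ = 2924
j=10: r + 9k = 3265.194 → ⌈·⌉ = 3266
j=11: r + 10k = 3607.110666… → ⌈·⌉ = 3608
j=12: r + 11k = 3949.027333… → ⌈·⌉ = 3950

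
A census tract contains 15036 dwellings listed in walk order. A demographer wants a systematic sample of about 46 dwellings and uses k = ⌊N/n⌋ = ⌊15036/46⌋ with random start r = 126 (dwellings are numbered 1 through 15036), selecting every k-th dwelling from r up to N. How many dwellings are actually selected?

k = ⌊15036/46⌋ = 326
Achieved size = ⌊(15036 − 126)/326⌋ + 1 = ⌊14910/326⌋ + 1 = 45 + 1 = 46
(last selection: 126 + 45×326 = 14796 ≤ 15036; next would be 15122 > 15036)

46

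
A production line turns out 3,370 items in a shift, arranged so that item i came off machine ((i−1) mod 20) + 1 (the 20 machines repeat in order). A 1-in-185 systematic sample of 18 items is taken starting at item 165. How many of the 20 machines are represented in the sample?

Consecutive selections differ by k = 185, so their machine numbers differ by 185 mod 20 = 5.
gcd(185, 20) = 5, so the sample visits 20/5 = 4 distinct residues mod 20.
Start 165 is machine 5; the machines hit are 5, 10, 15, 20.

4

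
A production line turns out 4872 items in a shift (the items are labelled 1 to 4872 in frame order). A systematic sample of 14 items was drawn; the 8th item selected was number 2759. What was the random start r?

323

k = 4872/14 = 348
r = 2759 − (8−1)×348 = 2759 − 2436 = 323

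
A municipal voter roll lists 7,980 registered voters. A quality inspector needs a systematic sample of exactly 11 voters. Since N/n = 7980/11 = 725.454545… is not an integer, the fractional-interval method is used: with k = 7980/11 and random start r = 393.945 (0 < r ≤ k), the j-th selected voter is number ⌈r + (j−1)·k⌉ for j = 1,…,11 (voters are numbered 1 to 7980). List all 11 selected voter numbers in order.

j=1: r + 0k = 393.945 → ⌈·⌉ = 394
j=2: r + 1k = 1119.399545… → ⌈·⌉ = 1120
j=3: r + 2k = 1844.854090… → ⌈·⌉ = 1845
j=4: r + 3k = 2570.308636… → ⌈·⌉ = 2571
j=5: r + 4k = 3295.763181… → ⌈·⌉ = 3296
j=6: r + 5k = 4021.217727… → ⌈·⌉ = 4022
j=7: r + 6k = 4746.672272… → ⌈·⌉ = 4747
j=8: r + 7k = 5472.126818… → ⌈·⌉ = 5473
j=9: r + 8k = 6197.581363… → ⌈·⌉ = 6198
j=10: r + 9k = 6923.035909… → ⌈·⌉ = 6924
j=11: r + 10k = 7648.490454… → ⌈·⌉ = 7649

394, 1120, 1845, 2571, 3296, 4022, 4747, 5473, 6198, 6924, 7649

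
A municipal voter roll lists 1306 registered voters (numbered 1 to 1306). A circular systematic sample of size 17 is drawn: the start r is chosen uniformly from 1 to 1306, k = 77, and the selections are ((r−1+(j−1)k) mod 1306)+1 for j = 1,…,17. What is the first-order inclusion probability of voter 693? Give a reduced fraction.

For each position j, as r ranges over 1…1306 the j-th selection hits every voter exactly once, so voter 693 is selected for exactly 17 of the 1306 starts.
Inclusion probability = 17/1306.

17/1306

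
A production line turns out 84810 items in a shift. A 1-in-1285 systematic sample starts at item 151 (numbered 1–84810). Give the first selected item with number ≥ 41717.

k = 1285
Steps past start: ⌈(41717 − 151)/1285⌉ = ⌈41566/1285⌉ = 33
Selected item: 151 + 33×1285 = 42556

42556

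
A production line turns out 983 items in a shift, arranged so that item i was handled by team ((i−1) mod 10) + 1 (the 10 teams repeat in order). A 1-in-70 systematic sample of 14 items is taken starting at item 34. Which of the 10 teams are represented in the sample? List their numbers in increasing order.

4

Consecutive selections differ by k = 70, so their team numbers differ by 70 mod 10 = 0.
gcd(70, 10) = 10, so the sample visits 10/10 = 1 distinct residues mod 10.
Start 34 is team 4; the teams hit are 4.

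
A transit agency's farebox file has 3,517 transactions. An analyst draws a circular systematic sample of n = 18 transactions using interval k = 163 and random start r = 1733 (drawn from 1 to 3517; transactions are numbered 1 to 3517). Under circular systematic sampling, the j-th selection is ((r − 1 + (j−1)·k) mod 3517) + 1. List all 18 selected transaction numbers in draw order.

Selection 1: 1733
Selection 2: 1733 + 163 = 1896
Selection 3: 1896 + 163 = 2059
Selection 4: 2059 + 163 = 2222
Selection 5: 2222 + 163 = 2385
Selection 6: 2385 + 163 = 2548
Selection 7: 2548 + 163 = 2711
Selection 8: 2711 + 163 = 2874
Selection 9: 2874 + 163 = 3037
Selection 10: 3037 + 163 = 3200
Selection 11: 3200 + 163 = 3363
Selection 12: 3363 + 163 = 3526 → 3526 − 3517 = 9
Selection 13: 9 + 163 = 172
Selection 14: 172 + 163 = 335
Selection 15: 335 + 163 = 498
Selection 16: 498 + 163 = 661
Selection 17: 661 + 163 = 824
Selection 18: 824 + 163 = 987

1733, 1896, 2059, 2222, 2385, 2548, 2711, 2874, 3037, 3200, 3363, 9, 172, 335, 498, 661, 824, 987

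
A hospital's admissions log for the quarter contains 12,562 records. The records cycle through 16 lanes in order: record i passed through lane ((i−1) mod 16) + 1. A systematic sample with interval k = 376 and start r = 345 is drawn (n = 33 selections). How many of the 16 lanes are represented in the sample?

Consecutive selections differ by k = 376, so their lane numbers differ by 376 mod 16 = 8.
gcd(376, 16) = 8, so the sample visits 16/8 = 2 distinct residues mod 16.
Start 345 is lane 9; the lanes hit are 1, 9.

2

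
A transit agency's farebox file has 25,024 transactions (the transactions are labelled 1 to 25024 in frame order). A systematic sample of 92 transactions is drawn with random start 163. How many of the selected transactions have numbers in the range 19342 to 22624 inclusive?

k = 25024/92 = 272
First selection ≥ 19342: 163 + ⌈(19342−163)/272⌉·272 = 163 + 71×272 = 19475
Last selection ≤ 22624: 163 + ⌊(22624−163)/272⌋·272 = 163 + 82×272 = 22467
Count = 82 − 71 + 1 = 12

12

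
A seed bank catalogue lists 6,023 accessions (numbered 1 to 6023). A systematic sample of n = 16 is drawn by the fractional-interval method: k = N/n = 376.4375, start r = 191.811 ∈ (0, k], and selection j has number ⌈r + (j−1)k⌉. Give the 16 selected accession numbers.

192, 569, 945, 1322, 1698, 2074, 2451, 2827, 3204, 3580, 3957, 4333, 4710, 5086, 5462, 5839

j=1: r + 0k = 191.811 → ⌈·⌉ = 192
j=2: r + 1k = 568.2485 → ⌈·⌉ = 569
j=3: r + 2k = 944.686 → ⌈·⌉ = 945
j=4: r + 3k = 1321.1235 → ⌈·⌉ = 1322
j=5: r + 4k = 1697.561 → ⌈·⌉ = 1698
j=6: r + 5k = 2073.9985 → ⌈·⌉ = 2074
j=7: r + 6k = 2450.436 → ⌈·⌉ = 2451
j=8: r + 7k = 2826.8735 → ⌈·⌉ = 2827
j=9: r + 8k = 3203.311 → ⌈·⌉ = 3204
j=10: r + 9k = 3579.7485 → ⌈·⌉ = 3580
j=11: r + 10k = 3956.186 → ⌈·⌉ = 3957
j=12: r + 11k = 4332.6235 → ⌈·⌉ = 4333
j=13: r + 12k = 4709.061 → ⌈·⌉ = 4710
j=14: r + 13k = 5085.4985 → ⌈·⌉ = 5086
j=15: r + 14k = 5461.936 → ⌈·⌉ = 5462
j=16: r + 15k = 5838.3735 → ⌈·⌉ = 5839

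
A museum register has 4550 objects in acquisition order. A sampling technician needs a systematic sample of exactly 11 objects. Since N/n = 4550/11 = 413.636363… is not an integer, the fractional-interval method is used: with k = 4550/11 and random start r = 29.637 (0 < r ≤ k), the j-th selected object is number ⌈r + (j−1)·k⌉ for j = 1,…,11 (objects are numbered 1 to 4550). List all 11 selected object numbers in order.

j=1: r + 0k = 29.637 → ⌈·⌉ = 30
j=2: r + 1k = 443.273363… → ⌈·⌉ = 444
j=3: r + 2k = 856.909727… → ⌈·⌉ = 857
j=4: r + 3k = 1270.546090… → ⌈·⌉ = 1271
j=5: r + 4k = 1684.182454… → ⌈·⌉ = 1685
j=6: r + 5k = 2097.818818… → ⌈·⌉ = 2098
j=7: r + 6k = 2511.455181… → ⌈·⌉ = 2512
j=8: r + 7k = 2925.091545… → ⌈·⌉ = 2926
j=9: r + 8k = 3338.727909… → ⌈·⌉ = 3339
j=10: r + 9k = 3752.364272… → ⌈·⌉ = 3753
j=11: r + 10k = 4166.000636… → ⌈·⌉ = 4167

30, 444, 857, 1271, 1685, 2098, 2512, 2926, 3339, 3753, 4167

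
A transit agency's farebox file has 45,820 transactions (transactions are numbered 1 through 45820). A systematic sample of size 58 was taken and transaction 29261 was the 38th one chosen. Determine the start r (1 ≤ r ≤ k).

31

k = 45820/58 = 790
r = 29261 − (38−1)×790 = 29261 − 29230 = 31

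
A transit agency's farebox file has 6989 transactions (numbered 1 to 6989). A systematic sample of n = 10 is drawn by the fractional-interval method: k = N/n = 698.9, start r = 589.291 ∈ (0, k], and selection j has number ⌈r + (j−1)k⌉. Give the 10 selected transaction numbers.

j=1: r + 0k = 589.291 → ⌈·⌉ = 590
j=2: r + 1k = 1288.191 → ⌈·⌉ = 1289
j=3: r + 2k = 1987.091 → ⌈·⌉ = 1988
j=4: r + 3k = 2685.991 → ⌈·⌉ = 2686
j=5: r + 4k = 3384.891 → ⌈·⌉ = 3385
j=6: r + 5k = 4083.791 → ⌈·⌉ = 4084
j=7: r + 6k = 4782.691 → ⌈·⌉ = 4783
j=8: r + 7k = 5481.591 → ⌈·⌉ = 5482
j=9: r + 8k = 6180.491 → ⌈·⌉ = 6181
j=10: r + 9k = 6879.391 → ⌈·⌉ = 6880

590, 1289, 1988, 2686, 3385, 4084, 4783, 5482, 6181, 6880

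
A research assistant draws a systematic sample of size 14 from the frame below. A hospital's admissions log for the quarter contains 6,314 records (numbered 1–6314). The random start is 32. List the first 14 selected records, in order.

k = N/n = 6314/14 = 451
record 1: 32
record 2: 32 + 451 = 483
record 3: 483 + 451 = 934
record 4: 934 + 451 = 1385
record 5: 1385 + 451 = 1836
record 6: 1836 + 451 = 2287
record 7: 2287 + 451 = 2738
record 8: 2738 + 451 = 3189
record 9: 3189 + 451 = 3640
record 10: 3640 + 451 = 4091
record 11: 4091 + 451 = 4542
record 12: 4542 + 451 = 4993
record 13: 4993 + 451 = 5444
record 14: 5444 + 451 = 5895

32, 483, 934, 1385, 1836, 2287, 2738, 3189, 3640, 4091, 4542, 4993, 5444, 5895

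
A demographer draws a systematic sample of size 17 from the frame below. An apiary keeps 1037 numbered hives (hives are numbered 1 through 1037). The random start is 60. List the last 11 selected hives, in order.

k = N/n = 1037/17 = 61
7th selection = 60 + 6×61 = 426
8th: 426 + 61 = 487
9th: 487 + 61 = 548
10th: 548 + 61 = 609
11th: 609 + 61 = 670
12th: 670 + 61 = 731
13th: 731 + 61 = 792
14th: 792 + 61 = 853
15th: 853 + 61 = 914
16th: 914 + 61 = 975
17th: 975 + 61 = 1036

426, 487, 548, 609, 670, 731, 792, 853, 914, 975, 1036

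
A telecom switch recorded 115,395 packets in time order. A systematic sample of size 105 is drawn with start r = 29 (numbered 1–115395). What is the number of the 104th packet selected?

k = 115395/105 = 1099
104th selection = r + (104−1)·k = 29 + 103×1099 = 29 + 113197 = 113226

113226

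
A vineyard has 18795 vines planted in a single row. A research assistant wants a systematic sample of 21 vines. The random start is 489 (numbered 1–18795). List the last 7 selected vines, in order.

13019, 13914, 14809, 15704, 16599, 17494, 18389

k = N/n = 18795/21 = 895
15th selection = 489 + 14×895 = 13019
16th: 13019 + 895 = 13914
17th: 13914 + 895 = 14809
18th: 14809 + 895 = 15704
19th: 15704 + 895 = 16599
20th: 16599 + 895 = 17494
21st: 17494 + 895 = 18389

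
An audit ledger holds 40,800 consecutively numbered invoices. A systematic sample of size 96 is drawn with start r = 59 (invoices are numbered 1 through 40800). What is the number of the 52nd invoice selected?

k = 40800/96 = 425
52nd selection = r + (52−1)·k = 59 + 51×425 = 59 + 21675 = 21734

21734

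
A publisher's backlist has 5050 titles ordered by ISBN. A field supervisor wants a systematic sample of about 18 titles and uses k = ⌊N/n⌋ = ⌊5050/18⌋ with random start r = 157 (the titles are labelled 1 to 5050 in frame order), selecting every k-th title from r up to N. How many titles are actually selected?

k = ⌊5050/18⌋ = 280
Achieved size = ⌊(5050 − 157)/280⌋ + 1 = ⌊4893/280⌋ + 1 = 17 + 1 = 18
(last selection: 157 + 17×280 = 4917 ≤ 5050; next would be 5197 > 5050)

18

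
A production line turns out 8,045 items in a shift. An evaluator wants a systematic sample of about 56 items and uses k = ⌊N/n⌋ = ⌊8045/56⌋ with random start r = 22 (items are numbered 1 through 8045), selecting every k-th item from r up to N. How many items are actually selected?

k = ⌊8045/56⌋ = 143
Achieved size = ⌊(8045 − 22)/143⌋ + 1 = ⌊8023/143⌋ + 1 = 56 + 1 = 57
(last selection: 22 + 56×143 = 8030 ≤ 8045; next would be 8173 > 8045)

57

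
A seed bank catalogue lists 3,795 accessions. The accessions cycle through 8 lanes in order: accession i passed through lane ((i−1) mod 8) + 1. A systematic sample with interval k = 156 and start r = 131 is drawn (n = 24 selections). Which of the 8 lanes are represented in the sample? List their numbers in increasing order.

3, 7

Consecutive selections differ by k = 156, so their lane numbers differ by 156 mod 8 = 4.
gcd(156, 8) = 4, so the sample visits 8/4 = 2 distinct residues mod 8.
Start 131 is lane 3; the lanes hit are 3, 7.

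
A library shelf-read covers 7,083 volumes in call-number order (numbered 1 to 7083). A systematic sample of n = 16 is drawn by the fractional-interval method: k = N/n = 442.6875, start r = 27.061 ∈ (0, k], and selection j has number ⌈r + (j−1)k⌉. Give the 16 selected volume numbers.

j=1: r + 0k = 27.061 → ⌈·⌉ = 28
j=2: r + 1k = 469.7485 → ⌈·⌉ = 470
j=3: r + 2k = 912.436 → ⌈·⌉ = 913
j=4: r + 3k = 1355.1235 → ⌈·⌉ = 1356
j=5: r + 4k = 1797.811 → ⌈·⌉ = 1798
j=6: r + 5k = 2240.4985 → ⌈·⌉ = 2241
j=7: r + 6k = 2683.186 → ⌈·⌉ = 2684
j=8: r + 7k = 3125.8735 → ⌈·⌉ = 3126
j=9: r + 8k = 3568.561 → ⌈·⌉ = 3569
j=10: r + 9k = 4011.2485 → ⌈·⌉ = 4012
j=11: r + 10k = 4453.936 → ⌈·⌉ = 4454
j=12: r + 11k = 4896.6235 → ⌈·⌉ = 4897
j=13: r + 12k = 5339.311 → ⌈·⌉ = 5340
j=14: r + 13k = 5781.9985 → ⌈·⌉ = 5782
j=15: r + 14k = 6224.686 → ⌈·⌉ = 6225
j=16: r + 15k = 6667.3735 → ⌈·⌉ = 6668

28, 470, 913, 1356, 1798, 2241, 2684, 3126, 3569, 4012, 4454, 4897, 5340, 5782, 6225, 6668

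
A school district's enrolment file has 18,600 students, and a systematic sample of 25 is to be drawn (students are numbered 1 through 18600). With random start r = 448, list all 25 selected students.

448, 1192, 1936, 2680, 3424, 4168, 4912, 5656, 6400, 7144, 7888, 8632, 9376, 10120, 10864, 11608, 12352, 13096, 13840, 14584, 15328, 16072, 16816, 17560, 18304

k = N/n = 18600/25 = 744
student 1: 448
student 2: 448 + 744 = 1192
student 3: 1192 + 744 = 1936
student 4: 1936 + 744 = 2680
student 5: 2680 + 744 = 3424
student 6: 3424 + 744 = 4168
student 7: 4168 + 744 = 4912
student 8: 4912 + 744 = 5656
student 9: 5656 + 744 = 6400
student 10: 6400 + 744 = 7144
student 11: 7144 + 744 = 7888
student 12: 7888 + 744 = 8632
student 13: 8632 + 744 = 9376
student 14: 9376 + 744 = 10120
student 15: 10120 + 744 = 10864
student 16: 10864 + 744 = 11608
student 17: 11608 + 744 = 12352
student 18: 12352 + 744 = 13096
student 19: 13096 + 744 = 13840
student 20: 13840 + 744 = 14584
student 21: 14584 + 744 = 15328
student 22: 15328 + 744 = 16072
student 23: 16072 + 744 = 16816
student 24: 16816 + 744 = 17560
student 25: 17560 + 744 = 18304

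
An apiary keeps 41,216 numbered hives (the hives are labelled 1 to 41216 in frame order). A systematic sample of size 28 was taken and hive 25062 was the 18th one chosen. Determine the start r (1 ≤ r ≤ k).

k = 41216/28 = 1472
r = 25062 − (18−1)×1472 = 25062 − 25024 = 38

38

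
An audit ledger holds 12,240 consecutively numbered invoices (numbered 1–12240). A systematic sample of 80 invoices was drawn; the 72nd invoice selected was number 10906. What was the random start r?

43

k = 12240/80 = 153
r = 10906 − (72−1)×153 = 10906 − 10863 = 43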